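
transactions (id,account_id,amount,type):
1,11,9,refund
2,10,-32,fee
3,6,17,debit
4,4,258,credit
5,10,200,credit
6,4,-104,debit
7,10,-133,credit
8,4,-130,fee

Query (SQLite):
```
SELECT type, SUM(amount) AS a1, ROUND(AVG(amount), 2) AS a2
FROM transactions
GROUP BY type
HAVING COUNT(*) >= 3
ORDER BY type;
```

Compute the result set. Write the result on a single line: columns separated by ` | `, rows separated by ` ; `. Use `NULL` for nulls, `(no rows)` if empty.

Group transactions by type.
Per group compute: SUM(amount), ROUND(AVG(amount), 2).
HAVING: drop groups with fewer than 3 rows.
  credit: ids {4, 5, 7} → SUM(amount)=325, ROUND(AVG(amount), 2)=108.33
  debit: ids {3, 6} → SUM(amount)=-87, ROUND(AVG(amount), 2)=-43.5
  fee: ids {2, 8} → SUM(amount)=-162, ROUND(AVG(amount), 2)=-81
  refund: ids {1} → SUM(amount)=9, ROUND(AVG(amount), 2)=9

credit | 325 | 108.33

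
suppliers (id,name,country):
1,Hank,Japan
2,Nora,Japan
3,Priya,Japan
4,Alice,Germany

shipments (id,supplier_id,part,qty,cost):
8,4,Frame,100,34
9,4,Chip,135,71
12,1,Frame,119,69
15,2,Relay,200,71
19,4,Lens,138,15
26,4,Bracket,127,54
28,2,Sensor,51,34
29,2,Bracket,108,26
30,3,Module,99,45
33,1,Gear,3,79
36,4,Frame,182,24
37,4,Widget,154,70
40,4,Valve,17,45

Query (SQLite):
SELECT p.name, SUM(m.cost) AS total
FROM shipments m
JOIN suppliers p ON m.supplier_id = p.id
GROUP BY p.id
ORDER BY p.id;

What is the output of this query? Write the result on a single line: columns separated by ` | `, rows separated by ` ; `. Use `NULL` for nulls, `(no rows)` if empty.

Hank | 148 ; Nora | 131 ; Priya | 45 ; Alice | 313

Join each shipments row to its suppliers via supplier_id.
Group joined rows by suppliers.id; compute SUM(m.cost) per group.
  1: ids {12, 33} → SUM(m.cost)=148
  2: ids {15, 28, 29} → SUM(m.cost)=131
  3: ids {30} → SUM(m.cost)=45
  4: ids {8, 9, 19, 26, 36, 37, 40} → SUM(m.cost)=313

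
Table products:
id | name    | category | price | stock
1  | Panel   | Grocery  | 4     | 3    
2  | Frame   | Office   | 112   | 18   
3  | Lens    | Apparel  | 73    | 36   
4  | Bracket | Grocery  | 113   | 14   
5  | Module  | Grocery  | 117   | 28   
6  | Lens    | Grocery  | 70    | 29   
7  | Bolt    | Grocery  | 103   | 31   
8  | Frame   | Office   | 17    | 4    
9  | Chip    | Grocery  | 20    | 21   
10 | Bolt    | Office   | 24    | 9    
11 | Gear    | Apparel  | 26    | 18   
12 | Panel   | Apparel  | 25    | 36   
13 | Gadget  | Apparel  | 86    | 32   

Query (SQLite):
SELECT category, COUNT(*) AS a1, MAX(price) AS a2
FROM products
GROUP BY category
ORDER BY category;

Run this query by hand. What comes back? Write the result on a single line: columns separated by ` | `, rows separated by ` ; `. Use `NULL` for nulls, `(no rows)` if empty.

Group products by category.
Per group compute: COUNT(*), MAX(price).
  Apparel: ids {3, 11, 12, 13} → COUNT(*)=4, MAX(price)=86
  Grocery: ids {1, 4, 5, 6, 7, 9} → COUNT(*)=6, MAX(price)=117
  Office: ids {2, 8, 10} → COUNT(*)=3, MAX(price)=112

Apparel | 4 | 86 ; Grocery | 6 | 117 ; Office | 3 | 112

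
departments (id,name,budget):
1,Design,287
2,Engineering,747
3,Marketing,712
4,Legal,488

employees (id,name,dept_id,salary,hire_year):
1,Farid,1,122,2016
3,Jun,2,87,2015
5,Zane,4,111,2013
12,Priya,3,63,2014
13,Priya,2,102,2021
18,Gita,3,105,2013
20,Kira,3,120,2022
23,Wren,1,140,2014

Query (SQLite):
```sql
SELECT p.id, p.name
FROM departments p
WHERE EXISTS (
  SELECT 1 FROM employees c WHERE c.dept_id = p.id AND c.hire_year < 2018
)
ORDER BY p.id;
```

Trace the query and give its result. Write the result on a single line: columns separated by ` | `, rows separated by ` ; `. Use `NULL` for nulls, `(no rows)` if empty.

For each departments row, check whether any employees with matching dept_id has hire_year < 2018.
Keep rows where that is true.

1 | Design ; 2 | Engineering ; 3 | Marketing ; 4 | Legal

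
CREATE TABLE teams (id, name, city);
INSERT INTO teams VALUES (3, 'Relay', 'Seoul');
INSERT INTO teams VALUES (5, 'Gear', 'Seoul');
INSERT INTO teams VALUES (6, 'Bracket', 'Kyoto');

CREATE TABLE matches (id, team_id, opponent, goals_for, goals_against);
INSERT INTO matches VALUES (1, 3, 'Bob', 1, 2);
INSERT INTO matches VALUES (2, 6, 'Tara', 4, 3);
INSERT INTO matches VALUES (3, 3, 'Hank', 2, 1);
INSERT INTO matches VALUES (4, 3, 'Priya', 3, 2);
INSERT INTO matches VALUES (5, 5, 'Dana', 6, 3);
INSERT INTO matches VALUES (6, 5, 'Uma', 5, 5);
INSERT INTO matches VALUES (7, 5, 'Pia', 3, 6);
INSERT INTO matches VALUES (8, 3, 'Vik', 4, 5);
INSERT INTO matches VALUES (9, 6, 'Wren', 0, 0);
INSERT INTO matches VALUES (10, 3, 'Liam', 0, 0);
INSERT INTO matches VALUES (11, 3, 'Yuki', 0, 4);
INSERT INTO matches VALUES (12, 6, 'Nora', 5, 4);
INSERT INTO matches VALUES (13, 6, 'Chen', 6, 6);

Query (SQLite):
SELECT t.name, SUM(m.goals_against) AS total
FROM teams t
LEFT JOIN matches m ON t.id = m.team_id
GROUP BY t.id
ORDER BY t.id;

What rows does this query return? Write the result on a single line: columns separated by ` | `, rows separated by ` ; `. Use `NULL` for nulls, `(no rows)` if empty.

LEFT JOIN keeps every teams row; unmatched ones get NULL for matches columns.
Group by teams.id and compute SUM(m.goals_against). SUM over an all-NULL group is NULL.
  3: ids {1, 3, 4, 8, 10, 11} → SUM(m.goals_against)=14
  5: ids {5, 6, 7} → SUM(m.goals_against)=14
  6: ids {2, 9, 12, 13} → SUM(m.goals_against)=13

Relay | 14 ; Gear | 14 ; Bracket | 13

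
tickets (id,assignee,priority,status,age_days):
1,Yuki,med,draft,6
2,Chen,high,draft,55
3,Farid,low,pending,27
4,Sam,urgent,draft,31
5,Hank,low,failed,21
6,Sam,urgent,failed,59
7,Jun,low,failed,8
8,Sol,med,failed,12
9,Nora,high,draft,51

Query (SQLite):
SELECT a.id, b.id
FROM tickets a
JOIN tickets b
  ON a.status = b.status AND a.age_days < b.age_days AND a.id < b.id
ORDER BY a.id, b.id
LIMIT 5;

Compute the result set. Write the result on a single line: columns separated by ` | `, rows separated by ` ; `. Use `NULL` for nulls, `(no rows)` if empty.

1 | 2 ; 1 | 4 ; 1 | 9 ; 4 | 9 ; 5 | 6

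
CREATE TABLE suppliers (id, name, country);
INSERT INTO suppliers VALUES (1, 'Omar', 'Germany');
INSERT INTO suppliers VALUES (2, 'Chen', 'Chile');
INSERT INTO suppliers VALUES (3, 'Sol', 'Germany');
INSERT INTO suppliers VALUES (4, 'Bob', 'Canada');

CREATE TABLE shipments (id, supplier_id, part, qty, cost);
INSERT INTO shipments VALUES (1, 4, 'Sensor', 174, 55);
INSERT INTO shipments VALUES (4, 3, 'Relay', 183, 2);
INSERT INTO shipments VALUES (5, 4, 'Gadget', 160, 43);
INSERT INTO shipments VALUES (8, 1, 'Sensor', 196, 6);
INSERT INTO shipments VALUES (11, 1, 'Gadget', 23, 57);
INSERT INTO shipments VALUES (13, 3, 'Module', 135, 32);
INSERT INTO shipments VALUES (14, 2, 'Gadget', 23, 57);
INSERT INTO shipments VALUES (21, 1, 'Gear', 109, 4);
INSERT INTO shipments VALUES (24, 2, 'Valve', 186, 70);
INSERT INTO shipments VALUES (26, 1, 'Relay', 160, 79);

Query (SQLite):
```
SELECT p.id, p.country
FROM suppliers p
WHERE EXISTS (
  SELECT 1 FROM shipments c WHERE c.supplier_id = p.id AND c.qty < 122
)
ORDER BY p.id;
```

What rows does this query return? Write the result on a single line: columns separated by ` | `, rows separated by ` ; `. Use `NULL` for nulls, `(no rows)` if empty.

1 | Germany ; 2 | Chile

For each suppliers row, check whether any shipments with matching supplier_id has qty < 122.
Keep rows where that is true.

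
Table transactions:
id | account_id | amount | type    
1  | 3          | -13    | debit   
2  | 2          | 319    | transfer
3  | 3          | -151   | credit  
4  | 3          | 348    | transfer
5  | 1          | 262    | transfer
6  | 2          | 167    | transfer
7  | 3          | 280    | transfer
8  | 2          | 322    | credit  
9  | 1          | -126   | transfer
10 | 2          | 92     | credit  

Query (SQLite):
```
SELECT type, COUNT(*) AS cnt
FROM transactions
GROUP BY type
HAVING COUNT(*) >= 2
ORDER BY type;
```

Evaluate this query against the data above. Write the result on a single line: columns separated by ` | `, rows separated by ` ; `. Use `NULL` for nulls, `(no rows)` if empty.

credit | 3 ; transfer | 6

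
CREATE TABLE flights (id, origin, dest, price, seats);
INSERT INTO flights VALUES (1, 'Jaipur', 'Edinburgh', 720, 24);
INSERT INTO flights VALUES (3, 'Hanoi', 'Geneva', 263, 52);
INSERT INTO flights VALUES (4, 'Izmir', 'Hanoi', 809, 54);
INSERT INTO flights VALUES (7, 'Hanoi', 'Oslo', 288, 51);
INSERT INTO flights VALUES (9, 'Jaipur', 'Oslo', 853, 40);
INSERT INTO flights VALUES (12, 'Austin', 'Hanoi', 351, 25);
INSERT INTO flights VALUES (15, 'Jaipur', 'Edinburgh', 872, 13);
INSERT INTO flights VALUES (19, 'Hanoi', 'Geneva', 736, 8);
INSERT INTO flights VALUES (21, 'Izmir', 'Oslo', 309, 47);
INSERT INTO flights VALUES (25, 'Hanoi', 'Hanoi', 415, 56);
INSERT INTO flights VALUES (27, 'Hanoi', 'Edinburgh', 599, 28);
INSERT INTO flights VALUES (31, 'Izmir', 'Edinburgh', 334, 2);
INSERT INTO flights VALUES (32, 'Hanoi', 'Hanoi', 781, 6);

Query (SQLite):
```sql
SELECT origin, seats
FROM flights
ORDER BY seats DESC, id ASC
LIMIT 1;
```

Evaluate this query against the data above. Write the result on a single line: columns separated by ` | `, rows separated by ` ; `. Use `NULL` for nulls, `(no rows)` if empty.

Sort by seats desc, tiebreak id asc: (56, id=25), (54, id=4), (52, id=3), (51, id=7) …. Take first 1.

Hanoi | 56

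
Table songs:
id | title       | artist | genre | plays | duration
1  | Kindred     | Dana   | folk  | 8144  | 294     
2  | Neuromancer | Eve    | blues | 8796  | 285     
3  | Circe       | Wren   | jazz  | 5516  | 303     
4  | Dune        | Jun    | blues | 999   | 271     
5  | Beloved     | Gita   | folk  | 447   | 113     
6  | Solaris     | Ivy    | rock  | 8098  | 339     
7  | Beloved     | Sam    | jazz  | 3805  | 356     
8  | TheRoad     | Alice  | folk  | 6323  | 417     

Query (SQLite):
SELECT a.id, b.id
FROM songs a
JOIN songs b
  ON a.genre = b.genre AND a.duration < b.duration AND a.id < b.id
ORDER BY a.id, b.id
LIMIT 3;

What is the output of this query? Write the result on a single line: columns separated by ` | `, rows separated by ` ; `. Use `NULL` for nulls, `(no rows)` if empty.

1 | 8 ; 3 | 7 ; 5 | 8

Pairs (a,b) with same genre, a.duration < b.duration, a.id < b.id.
genre groups: blues:{2,4} folk:{1,5,8} jazz:{3,7} rock:{6}
Ordered by (a.id, b.id); first 3.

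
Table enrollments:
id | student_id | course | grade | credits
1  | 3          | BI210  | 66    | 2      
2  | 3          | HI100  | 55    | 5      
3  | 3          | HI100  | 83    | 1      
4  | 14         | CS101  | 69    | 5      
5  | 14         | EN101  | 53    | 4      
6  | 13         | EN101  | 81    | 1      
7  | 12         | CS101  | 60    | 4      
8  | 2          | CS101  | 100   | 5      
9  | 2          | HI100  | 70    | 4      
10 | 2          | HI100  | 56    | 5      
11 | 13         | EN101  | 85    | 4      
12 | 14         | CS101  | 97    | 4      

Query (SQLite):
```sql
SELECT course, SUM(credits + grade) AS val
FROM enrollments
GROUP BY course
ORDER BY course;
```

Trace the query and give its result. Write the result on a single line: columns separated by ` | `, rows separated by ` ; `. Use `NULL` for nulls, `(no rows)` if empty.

For each row compute credits + grade.
Group by course; take SUM of the expression per group.
  BI210: ids {1} → SUM(credits + grade)=68
  CS101: ids {4, 7, 8, 12} → SUM(credits + grade)=344
  EN101: ids {5, 6, 11} → SUM(credits + grade)=228
  HI100: ids {2, 3, 9, 10} → SUM(credits + grade)=279

BI210 | 68 ; CS101 | 344 ; EN101 | 228 ; HI100 | 279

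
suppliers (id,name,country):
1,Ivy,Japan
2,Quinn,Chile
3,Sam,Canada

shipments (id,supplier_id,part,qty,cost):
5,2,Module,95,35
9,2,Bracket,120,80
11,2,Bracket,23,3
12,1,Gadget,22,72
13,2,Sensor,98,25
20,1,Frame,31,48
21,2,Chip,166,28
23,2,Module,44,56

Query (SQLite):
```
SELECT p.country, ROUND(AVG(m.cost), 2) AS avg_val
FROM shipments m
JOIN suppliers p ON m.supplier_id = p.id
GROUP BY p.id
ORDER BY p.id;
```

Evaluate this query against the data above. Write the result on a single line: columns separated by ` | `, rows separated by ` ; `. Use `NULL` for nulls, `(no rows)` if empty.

Join each shipments row to its suppliers via supplier_id.
Group joined rows by suppliers.id; compute ROUND(AVG(m.cost), 2) per group.
  1: ids {12, 20} → ROUND(AVG(m.cost), 2)=60
  2: ids {5, 9, 11, 13, 21, 23} → ROUND(AVG(m.cost), 2)=37.83

Japan | 60 ; Chile | 37.83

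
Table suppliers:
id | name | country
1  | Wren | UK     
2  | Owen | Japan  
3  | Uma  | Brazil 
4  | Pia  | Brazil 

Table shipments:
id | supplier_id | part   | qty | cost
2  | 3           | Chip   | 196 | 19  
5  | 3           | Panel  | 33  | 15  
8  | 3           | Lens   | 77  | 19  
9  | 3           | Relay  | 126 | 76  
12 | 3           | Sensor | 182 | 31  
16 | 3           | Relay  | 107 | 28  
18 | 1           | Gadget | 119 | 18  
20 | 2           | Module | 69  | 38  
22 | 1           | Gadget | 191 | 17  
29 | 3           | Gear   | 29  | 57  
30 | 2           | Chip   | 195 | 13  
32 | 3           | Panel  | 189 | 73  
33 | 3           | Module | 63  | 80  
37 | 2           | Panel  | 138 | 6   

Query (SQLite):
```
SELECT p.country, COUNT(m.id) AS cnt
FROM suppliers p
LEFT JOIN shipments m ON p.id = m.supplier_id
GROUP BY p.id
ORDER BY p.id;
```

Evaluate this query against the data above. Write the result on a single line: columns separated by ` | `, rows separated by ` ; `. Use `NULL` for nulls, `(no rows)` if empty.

UK | 2 ; Japan | 3 ; Brazil | 9 ; Brazil | 0

LEFT JOIN keeps every suppliers row; unmatched ones get NULL for shipments columns.
Group by suppliers.id and compute COUNT(m.id). COUNT(col) of an all-NULL group is 0.
  1: ids {18, 22} → COUNT(m.id)=2
  2: ids {20, 30, 37} → COUNT(m.id)=3
  3: ids {2, 5, 8, 9, 12, 16, 29, 32, 33} → COUNT(m.id)=9
  4: ids {—} → COUNT(m.id)=0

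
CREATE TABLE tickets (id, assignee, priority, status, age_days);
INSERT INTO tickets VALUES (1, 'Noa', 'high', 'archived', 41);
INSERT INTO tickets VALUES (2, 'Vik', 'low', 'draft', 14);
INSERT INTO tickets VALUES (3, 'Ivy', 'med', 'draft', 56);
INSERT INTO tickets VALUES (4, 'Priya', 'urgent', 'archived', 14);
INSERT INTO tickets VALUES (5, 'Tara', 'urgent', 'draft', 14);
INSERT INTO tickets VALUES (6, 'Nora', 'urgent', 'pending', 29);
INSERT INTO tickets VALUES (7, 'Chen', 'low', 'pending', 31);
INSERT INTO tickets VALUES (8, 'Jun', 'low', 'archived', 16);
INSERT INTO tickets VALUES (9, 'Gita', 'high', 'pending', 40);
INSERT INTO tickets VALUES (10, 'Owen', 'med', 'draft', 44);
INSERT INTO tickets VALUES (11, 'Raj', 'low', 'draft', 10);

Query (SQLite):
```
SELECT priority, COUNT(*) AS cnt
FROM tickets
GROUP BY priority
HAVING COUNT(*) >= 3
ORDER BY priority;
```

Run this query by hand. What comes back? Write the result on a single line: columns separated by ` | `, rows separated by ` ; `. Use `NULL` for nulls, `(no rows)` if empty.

low | 4 ; urgent | 3

Partition tickets by priority; compute COUNT(*) within each group.
HAVING: keep groups with count ≥ 3.
  high: ids {1, 9} → COUNT(*)=2
  low: ids {2, 7, 8, 11} → COUNT(*)=4
  med: ids {3, 10} → COUNT(*)=2
  urgent: ids {4, 5, 6} → COUNT(*)=3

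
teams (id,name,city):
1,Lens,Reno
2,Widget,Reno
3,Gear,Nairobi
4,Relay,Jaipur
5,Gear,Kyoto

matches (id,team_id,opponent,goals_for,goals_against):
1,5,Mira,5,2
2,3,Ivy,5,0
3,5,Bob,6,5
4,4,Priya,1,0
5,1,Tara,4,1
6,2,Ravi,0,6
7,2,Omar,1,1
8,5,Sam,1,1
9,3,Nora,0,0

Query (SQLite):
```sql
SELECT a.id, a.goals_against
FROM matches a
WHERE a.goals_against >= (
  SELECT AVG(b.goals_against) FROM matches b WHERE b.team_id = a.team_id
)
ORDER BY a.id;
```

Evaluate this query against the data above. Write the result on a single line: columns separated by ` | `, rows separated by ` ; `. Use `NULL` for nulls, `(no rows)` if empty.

For each matches row a, compute AVG(goals_against) over rows sharing a.team_id.
Keep row a if a.goals_against >= that per-group AVG.
  team_id=1: AVG(goals_against) = 1.0
  team_id=2: AVG(goals_against) = 3.5
  team_id=3: AVG(goals_against) = 0.0
  team_id=4: AVG(goals_against) = 0.0
  team_id=5: AVG(goals_against) = 2.666667

2 | 0 ; 3 | 5 ; 4 | 0 ; 5 | 1 ; 6 | 6 ; 9 | 0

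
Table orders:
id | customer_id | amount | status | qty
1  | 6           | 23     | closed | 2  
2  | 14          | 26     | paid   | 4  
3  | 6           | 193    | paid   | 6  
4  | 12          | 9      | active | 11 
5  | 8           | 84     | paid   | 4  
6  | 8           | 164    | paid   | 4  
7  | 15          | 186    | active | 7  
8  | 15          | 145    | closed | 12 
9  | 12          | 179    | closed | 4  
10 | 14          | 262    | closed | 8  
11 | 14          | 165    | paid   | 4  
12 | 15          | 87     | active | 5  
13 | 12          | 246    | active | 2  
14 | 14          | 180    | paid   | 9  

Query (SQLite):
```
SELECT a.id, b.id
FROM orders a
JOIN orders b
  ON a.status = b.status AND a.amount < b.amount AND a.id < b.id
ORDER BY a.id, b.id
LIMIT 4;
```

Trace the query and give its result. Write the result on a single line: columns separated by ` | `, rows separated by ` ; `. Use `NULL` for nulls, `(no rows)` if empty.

Pairs (a,b) with same status, a.amount < b.amount, a.id < b.id.
status groups: active:{4,7,12,13} closed:{1,8,9,10} paid:{2,3,5,6,11,14}
Ordered by (a.id, b.id); first 4.

1 | 8 ; 1 | 9 ; 1 | 10 ; 2 | 3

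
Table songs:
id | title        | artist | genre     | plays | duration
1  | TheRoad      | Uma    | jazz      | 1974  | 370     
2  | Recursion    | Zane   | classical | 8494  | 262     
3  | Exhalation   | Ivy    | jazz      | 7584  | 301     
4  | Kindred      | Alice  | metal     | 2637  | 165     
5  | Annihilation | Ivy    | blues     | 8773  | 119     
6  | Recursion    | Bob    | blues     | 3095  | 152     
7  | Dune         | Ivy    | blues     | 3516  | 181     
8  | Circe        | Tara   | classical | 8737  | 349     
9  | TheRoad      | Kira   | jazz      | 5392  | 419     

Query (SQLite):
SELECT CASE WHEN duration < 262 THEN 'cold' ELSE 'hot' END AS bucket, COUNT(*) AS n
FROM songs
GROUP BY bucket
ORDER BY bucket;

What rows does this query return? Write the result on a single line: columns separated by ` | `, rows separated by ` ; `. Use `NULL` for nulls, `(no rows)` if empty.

Bucket rows by duration < 262 → 'cold' else 'hot'; count each bucket.

cold | 4 ; hot | 5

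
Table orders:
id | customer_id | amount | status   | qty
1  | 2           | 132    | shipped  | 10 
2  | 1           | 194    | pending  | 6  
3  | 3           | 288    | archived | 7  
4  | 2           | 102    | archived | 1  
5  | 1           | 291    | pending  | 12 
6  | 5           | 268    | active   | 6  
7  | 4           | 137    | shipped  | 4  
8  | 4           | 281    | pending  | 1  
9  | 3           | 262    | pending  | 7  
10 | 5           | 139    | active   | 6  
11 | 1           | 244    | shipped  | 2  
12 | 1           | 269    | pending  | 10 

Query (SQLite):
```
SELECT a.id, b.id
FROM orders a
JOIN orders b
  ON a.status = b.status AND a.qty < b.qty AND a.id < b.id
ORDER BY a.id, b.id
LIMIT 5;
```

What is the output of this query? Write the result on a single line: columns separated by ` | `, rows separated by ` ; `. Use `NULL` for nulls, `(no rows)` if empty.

Pairs (a,b) with same status, a.qty < b.qty, a.id < b.id.
status groups: active:{6,10} archived:{3,4} pending:{2,5,8,9,12} shipped:{1,7,11}
Ordered by (a.id, b.id); first 5.

2 | 5 ; 2 | 9 ; 2 | 12 ; 8 | 9 ; 8 | 12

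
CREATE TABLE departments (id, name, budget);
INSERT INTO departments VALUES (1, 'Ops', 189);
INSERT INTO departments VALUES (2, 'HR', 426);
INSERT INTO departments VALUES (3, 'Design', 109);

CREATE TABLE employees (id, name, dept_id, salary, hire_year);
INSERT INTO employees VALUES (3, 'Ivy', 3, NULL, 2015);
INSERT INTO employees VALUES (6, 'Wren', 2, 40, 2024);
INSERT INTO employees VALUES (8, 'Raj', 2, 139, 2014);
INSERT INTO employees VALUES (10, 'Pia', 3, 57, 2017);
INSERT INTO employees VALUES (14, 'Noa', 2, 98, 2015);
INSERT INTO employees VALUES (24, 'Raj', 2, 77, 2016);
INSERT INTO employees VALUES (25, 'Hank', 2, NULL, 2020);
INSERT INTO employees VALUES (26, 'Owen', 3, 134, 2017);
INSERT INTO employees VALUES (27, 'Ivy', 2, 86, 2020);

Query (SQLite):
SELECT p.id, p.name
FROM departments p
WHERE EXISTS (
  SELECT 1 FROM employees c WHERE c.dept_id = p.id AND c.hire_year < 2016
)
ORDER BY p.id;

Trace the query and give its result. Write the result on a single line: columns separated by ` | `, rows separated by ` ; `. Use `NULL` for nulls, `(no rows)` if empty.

For each departments row, check whether any employees with matching dept_id has hire_year < 2016.
Keep rows where that is true.

2 | HR ; 3 | Design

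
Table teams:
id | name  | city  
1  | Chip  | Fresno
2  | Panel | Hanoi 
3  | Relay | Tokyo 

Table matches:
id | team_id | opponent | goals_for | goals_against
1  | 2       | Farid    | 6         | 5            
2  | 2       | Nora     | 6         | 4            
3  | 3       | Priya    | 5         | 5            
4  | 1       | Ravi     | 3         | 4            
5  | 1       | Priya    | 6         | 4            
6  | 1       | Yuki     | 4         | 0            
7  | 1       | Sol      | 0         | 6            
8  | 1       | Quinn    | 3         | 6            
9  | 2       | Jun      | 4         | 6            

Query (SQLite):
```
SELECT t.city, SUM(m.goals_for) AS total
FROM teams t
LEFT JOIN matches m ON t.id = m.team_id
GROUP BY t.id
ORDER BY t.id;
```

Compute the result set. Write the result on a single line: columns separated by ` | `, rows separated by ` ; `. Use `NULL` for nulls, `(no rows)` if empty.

LEFT JOIN keeps every teams row; unmatched ones get NULL for matches columns.
Group by teams.id and compute SUM(m.goals_for). SUM over an all-NULL group is NULL.
  1: ids {4, 5, 6, 7, 8} → SUM(m.goals_for)=16
  2: ids {1, 2, 9} → SUM(m.goals_for)=16
  3: ids {3} → SUM(m.goals_for)=5

Fresno | 16 ; Hanoi | 16 ; Tokyo | 5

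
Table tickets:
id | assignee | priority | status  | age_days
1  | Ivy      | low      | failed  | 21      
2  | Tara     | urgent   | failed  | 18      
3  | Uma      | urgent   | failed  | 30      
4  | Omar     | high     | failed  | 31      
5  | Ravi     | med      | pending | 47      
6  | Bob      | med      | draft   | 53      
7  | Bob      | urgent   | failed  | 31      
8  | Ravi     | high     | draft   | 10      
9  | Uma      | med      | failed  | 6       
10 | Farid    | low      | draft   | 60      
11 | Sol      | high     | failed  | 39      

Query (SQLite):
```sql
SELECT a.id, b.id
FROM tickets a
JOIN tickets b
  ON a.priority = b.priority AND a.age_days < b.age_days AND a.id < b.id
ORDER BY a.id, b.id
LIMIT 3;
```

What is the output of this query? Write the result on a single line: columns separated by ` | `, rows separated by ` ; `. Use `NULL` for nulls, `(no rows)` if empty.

1 | 10 ; 2 | 3 ; 2 | 7

Pairs (a,b) with same priority, a.age_days < b.age_days, a.id < b.id.
priority groups: high:{4,8,11} low:{1,10} med:{5,6,9} urgent:{2,3,7}
Ordered by (a.id, b.id); first 3.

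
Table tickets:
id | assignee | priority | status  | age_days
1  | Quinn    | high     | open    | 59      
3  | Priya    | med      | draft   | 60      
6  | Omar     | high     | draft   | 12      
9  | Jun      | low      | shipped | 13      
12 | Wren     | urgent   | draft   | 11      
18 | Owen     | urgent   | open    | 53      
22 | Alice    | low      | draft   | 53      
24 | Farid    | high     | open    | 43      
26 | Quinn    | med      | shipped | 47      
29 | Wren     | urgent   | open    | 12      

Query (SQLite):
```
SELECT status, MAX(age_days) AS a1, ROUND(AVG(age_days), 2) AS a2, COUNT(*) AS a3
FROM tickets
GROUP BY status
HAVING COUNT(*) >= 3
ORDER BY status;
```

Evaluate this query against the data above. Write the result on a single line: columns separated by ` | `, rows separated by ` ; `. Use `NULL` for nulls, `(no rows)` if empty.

Group tickets by status.
Per group compute: MAX(age_days), ROUND(AVG(age_days), 2), COUNT(*).
HAVING: drop groups with fewer than 3 rows.
  draft: ids {3, 6, 12, 22} → MAX(age_days)=60, ROUND(AVG(age_days), 2)=34, COUNT(*)=4
  open: ids {1, 18, 24, 29} → MAX(age_days)=59, ROUND(AVG(age_days), 2)=41.75, COUNT(*)=4
  shipped: ids {9, 26} → MAX(age_days)=47, ROUND(AVG(age_days), 2)=30, COUNT(*)=2

draft | 60 | 34 | 4 ; open | 59 | 41.75 | 4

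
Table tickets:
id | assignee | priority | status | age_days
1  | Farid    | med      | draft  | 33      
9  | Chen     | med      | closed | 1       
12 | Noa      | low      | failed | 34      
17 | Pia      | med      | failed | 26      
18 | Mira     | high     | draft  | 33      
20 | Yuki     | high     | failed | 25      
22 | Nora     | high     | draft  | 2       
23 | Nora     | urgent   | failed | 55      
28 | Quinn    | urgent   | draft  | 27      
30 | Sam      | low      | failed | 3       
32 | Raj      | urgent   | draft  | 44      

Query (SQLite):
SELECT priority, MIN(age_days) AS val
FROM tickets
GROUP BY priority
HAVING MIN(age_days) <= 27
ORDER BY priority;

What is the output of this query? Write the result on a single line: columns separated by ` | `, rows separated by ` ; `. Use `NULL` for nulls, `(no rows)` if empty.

high | 2 ; low | 3 ; med | 1 ; urgent | 27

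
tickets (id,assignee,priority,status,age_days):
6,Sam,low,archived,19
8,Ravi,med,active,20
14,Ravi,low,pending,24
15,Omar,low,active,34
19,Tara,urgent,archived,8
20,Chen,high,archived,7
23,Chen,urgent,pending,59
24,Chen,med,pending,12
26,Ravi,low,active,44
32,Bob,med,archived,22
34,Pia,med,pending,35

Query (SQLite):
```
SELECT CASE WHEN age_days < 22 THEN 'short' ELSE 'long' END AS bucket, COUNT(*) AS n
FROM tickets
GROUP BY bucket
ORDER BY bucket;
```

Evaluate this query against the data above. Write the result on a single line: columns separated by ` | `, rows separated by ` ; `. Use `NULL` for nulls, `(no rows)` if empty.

Bucket rows by age_days < 22 → 'short' else 'long'; count each bucket.

long | 6 ; short | 5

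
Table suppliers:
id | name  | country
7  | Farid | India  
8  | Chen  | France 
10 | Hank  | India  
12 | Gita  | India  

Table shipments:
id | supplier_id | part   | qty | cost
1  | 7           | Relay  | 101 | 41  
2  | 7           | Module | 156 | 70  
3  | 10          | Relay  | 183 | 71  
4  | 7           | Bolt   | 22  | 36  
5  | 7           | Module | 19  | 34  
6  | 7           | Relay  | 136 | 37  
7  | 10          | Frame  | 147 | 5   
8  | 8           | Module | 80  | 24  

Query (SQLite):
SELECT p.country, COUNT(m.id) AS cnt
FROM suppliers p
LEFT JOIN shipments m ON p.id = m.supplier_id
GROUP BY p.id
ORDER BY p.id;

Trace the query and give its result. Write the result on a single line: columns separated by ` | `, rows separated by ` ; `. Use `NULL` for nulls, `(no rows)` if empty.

India | 5 ; France | 1 ; India | 2 ; India | 0

LEFT JOIN keeps every suppliers row; unmatched ones get NULL for shipments columns.
Group by suppliers.id and compute COUNT(m.id). COUNT(col) of an all-NULL group is 0.
  7: ids {1, 2, 4, 5, 6} → COUNT(m.id)=5
  8: ids {8} → COUNT(m.id)=1
  10: ids {3, 7} → COUNT(m.id)=2
  12: ids {—} → COUNT(m.id)=0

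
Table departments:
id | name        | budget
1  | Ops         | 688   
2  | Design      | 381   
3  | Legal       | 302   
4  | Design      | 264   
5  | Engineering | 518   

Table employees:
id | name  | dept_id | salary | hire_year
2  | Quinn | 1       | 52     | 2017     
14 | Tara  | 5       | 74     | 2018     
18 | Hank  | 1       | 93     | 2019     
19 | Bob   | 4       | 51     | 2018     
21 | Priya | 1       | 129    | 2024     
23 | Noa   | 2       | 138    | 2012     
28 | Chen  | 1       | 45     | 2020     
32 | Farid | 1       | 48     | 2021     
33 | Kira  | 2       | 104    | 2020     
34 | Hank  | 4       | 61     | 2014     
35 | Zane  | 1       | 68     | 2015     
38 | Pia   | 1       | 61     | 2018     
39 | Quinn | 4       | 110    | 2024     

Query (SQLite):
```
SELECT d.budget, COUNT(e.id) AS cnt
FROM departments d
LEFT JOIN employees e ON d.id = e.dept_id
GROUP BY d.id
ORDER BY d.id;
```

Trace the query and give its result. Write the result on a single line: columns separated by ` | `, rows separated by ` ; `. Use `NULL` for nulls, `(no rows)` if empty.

LEFT JOIN keeps every departments row; unmatched ones get NULL for employees columns.
Group by departments.id and compute COUNT(e.id). COUNT(col) of an all-NULL group is 0.
  1: ids {2, 18, 21, 28, 32, 35, 38} → COUNT(e.id)=7
  2: ids {23, 33} → COUNT(e.id)=2
  3: ids {—} → COUNT(e.id)=0
  4: ids {19, 34, 39} → COUNT(e.id)=3
  5: ids {14} → COUNT(e.id)=1

688 | 7 ; 381 | 2 ; 302 | 0 ; 264 | 3 ; 518 | 1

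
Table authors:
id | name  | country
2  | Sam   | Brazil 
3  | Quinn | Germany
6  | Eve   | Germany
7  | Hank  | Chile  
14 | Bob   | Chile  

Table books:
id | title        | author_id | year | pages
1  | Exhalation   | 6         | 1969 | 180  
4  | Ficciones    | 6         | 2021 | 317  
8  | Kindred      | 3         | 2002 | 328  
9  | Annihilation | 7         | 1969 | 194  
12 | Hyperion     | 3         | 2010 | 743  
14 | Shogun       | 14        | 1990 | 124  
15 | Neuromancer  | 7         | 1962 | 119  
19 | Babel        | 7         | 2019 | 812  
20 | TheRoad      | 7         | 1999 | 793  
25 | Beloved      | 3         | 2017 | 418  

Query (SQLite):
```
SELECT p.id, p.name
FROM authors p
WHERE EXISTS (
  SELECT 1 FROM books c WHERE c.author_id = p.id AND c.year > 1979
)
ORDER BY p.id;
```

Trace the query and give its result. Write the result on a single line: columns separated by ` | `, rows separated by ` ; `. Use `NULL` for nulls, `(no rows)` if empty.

For each authors row, check whether any books with matching author_id has year > 1979.
Keep rows where that is true.

3 | Quinn ; 6 | Eve ; 7 | Hank ; 14 | Bob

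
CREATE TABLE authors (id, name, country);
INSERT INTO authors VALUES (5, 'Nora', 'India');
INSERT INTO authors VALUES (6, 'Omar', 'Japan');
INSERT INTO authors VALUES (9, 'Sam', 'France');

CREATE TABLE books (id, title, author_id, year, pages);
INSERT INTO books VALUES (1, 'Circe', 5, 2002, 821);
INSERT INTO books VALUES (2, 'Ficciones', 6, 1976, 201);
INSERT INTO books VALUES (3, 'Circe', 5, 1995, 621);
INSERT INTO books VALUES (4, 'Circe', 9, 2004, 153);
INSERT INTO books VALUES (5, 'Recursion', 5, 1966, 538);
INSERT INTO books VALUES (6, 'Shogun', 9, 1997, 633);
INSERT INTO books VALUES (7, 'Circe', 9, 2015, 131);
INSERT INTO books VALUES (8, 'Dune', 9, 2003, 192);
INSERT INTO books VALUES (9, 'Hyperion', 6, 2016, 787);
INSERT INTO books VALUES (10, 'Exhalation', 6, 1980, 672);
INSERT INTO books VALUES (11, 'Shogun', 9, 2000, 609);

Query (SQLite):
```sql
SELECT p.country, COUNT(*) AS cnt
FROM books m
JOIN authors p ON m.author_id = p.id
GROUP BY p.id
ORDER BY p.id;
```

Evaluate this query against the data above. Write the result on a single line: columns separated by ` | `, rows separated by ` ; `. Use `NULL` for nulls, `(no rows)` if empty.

India | 3 ; Japan | 3 ; France | 5

Join each books row to its authors via author_id.
Group joined rows by authors.id; compute COUNT(*) per group.
  5: ids {1, 3, 5} → COUNT(*)=3
  6: ids {2, 9, 10} → COUNT(*)=3
  9: ids {4, 6, 7, 8, 11} → COUNT(*)=5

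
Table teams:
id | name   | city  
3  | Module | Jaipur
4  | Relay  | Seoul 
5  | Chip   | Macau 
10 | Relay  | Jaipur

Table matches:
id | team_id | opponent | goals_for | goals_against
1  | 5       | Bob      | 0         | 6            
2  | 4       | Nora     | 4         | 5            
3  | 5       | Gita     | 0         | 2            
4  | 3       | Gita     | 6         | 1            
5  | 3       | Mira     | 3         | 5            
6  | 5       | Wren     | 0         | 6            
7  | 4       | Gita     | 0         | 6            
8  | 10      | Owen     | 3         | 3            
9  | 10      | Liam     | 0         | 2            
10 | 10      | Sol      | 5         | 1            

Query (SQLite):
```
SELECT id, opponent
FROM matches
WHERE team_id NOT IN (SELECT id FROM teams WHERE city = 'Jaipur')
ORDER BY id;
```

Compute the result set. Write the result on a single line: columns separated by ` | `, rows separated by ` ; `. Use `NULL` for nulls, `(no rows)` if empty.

Inner query: teams.id where city = 'Jaipur'.
Outer: keep matches rows whose team_id is not in that set.
Inner query → {3, 10}

1 | Bob ; 2 | Nora ; 3 | Gita ; 6 | Wren ; 7 | Gita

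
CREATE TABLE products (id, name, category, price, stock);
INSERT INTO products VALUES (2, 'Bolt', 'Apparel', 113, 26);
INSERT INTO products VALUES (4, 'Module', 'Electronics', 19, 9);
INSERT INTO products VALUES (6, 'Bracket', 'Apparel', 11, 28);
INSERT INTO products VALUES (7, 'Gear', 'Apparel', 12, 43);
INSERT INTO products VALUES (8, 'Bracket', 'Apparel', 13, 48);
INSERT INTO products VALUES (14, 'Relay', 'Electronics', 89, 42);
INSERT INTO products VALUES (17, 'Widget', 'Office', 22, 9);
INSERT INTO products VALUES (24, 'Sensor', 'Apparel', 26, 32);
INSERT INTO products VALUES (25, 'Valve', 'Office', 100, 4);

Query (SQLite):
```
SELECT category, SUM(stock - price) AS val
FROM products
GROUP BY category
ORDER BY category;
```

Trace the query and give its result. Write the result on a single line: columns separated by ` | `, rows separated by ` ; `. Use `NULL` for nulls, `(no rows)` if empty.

For each row compute stock - price.
Group by category; take SUM of the expression per group.
  Apparel: ids {2, 6, 7, 8, 24} → SUM(stock - price)=2
  Electronics: ids {4, 14} → SUM(stock - price)=-57
  Office: ids {17, 25} → SUM(stock - price)=-109

Apparel | 2 ; Electronics | -57 ; Office | -109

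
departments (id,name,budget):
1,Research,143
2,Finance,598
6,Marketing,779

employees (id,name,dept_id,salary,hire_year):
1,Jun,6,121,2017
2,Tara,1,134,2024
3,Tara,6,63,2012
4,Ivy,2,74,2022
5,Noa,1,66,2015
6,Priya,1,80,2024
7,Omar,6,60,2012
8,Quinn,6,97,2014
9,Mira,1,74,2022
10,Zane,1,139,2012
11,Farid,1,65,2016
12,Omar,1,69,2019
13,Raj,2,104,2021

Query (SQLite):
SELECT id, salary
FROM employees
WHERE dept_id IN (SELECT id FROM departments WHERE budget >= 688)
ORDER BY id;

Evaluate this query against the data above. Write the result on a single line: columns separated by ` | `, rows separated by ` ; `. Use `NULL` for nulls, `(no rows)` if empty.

1 | 121 ; 3 | 63 ; 7 | 60 ; 8 | 97

Inner query: departments.id where budget >= 688.
Outer: keep employees rows whose dept_id is in that set.
Inner query → {6}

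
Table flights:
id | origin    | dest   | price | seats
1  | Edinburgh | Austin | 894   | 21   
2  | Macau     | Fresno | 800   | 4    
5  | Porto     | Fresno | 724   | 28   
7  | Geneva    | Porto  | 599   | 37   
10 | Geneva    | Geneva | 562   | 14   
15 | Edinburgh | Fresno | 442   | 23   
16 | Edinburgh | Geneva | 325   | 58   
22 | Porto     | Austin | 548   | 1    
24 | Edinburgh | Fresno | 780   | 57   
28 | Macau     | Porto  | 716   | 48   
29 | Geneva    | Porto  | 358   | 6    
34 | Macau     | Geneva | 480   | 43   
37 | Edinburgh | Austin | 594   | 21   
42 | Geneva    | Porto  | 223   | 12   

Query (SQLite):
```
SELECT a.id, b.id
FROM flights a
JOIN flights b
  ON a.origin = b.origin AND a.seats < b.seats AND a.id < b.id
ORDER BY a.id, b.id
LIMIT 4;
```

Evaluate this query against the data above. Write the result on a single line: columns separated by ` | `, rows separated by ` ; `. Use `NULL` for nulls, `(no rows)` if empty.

1 | 15 ; 1 | 16 ; 1 | 24 ; 2 | 28

Pairs (a,b) with same origin, a.seats < b.seats, a.id < b.id.
origin groups: Edinburgh:{1,15,16,24,37} Geneva:{7,10,29,42} Macau:{2,28,34} Porto:{5,22}
Ordered by (a.id, b.id); first 4.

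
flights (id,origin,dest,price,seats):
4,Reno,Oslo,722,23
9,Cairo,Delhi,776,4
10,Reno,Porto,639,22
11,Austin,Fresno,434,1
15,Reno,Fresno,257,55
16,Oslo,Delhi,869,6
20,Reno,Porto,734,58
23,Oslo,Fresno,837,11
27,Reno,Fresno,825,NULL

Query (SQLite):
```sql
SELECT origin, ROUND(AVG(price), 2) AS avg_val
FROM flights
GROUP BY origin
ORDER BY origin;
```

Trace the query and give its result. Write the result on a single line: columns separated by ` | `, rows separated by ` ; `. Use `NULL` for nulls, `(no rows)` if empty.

Austin | 434 ; Cairo | 776 ; Oslo | 853 ; Reno | 635.4

Partition flights by origin; compute ROUND(AVG(price), 2) within each group.
  Austin: ids {11} → ROUND(AVG(price), 2)=434
  Cairo: ids {9} → ROUND(AVG(price), 2)=776
  Oslo: ids {16, 23} → ROUND(AVG(price), 2)=853
  Reno: ids {4, 10, 15, 20, 27} → ROUND(AVG(price), 2)=635.4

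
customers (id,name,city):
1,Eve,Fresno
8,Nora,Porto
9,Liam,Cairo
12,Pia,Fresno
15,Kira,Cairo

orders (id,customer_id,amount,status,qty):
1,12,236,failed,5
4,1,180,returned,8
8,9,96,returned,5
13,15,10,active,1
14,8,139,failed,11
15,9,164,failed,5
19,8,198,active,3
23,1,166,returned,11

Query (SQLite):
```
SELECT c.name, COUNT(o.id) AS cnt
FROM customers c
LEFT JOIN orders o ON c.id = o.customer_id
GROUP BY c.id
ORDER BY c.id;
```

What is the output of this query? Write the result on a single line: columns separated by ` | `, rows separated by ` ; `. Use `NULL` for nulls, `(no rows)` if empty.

Eve | 2 ; Nora | 2 ; Liam | 2 ; Pia | 1 ; Kira | 1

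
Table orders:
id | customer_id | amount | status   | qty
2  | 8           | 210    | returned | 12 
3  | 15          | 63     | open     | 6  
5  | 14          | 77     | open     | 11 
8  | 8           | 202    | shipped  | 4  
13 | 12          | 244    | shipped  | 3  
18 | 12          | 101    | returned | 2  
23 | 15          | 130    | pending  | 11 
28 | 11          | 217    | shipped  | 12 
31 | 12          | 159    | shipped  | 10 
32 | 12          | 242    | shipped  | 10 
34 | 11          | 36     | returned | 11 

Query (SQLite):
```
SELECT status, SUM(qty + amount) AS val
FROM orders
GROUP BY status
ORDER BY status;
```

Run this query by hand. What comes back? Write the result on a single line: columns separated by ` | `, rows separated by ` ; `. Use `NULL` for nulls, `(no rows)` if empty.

open | 157 ; pending | 141 ; returned | 372 ; shipped | 1103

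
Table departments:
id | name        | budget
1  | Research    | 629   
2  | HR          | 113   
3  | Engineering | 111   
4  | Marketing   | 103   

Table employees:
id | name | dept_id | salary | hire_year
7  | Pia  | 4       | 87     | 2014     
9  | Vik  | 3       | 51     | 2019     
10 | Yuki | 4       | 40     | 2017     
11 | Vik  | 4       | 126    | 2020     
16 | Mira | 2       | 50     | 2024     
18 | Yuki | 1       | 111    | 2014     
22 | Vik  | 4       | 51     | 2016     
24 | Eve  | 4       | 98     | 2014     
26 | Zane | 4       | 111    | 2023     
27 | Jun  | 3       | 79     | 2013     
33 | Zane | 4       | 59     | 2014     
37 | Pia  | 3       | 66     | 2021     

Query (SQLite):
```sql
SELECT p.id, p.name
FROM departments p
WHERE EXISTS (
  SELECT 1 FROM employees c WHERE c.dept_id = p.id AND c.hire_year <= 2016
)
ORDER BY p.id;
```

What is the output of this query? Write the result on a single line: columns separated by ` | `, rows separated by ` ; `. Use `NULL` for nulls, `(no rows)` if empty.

1 | Research ; 3 | Engineering ; 4 | Marketing

For each departments row, check whether any employees with matching dept_id has hire_year <= 2016.
Keep rows where that is true.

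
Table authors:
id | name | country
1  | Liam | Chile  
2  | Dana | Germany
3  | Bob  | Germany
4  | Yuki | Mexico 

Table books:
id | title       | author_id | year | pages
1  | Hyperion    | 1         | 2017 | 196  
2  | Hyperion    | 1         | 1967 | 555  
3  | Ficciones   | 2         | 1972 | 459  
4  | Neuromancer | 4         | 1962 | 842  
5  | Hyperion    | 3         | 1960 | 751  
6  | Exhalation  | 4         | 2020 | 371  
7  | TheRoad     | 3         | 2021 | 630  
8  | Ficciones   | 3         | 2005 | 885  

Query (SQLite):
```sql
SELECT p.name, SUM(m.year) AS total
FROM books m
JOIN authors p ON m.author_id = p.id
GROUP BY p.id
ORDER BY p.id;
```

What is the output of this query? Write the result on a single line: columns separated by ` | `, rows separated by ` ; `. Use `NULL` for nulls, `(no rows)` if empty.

Join each books row to its authors via author_id.
Group joined rows by authors.id; compute SUM(m.year) per group.
  1: ids {1, 2} → SUM(m.year)=3984
  2: ids {3} → SUM(m.year)=1972
  3: ids {5, 7, 8} → SUM(m.year)=5986
  4: ids {4, 6} → SUM(m.year)=3982

Liam | 3984 ; Dana | 1972 ; Bob | 5986 ; Yuki | 3982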